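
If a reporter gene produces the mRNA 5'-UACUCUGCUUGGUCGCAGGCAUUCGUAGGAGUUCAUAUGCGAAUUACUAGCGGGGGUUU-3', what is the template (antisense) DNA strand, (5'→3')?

Replace U with T to get the coding DNA strand: TACTCTGCTTGGTCGCAGGCATTCGTAGGAGTTCATATGCGAATTACTAGCGGGGGTTT. The template strand is its reverse complement (complement ATGAGACGAACCAGCGTCCGTAAGCATCCTCAAGTATACGCTTAATGATCGCCCCCAAA, then reverse).

5'-AAACCCCCGCTAGTAATTCGCATATGAACTCCTACGAATGCCTGCGACCAAGCAGAGTA-3'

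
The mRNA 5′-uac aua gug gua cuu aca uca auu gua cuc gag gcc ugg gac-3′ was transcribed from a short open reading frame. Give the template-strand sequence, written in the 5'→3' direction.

Replace U with T to get the coding DNA strand: TACATAGTGGTACTTACATCAATTGTACTCGAGGCCTGGGAC. The template strand is its reverse complement (complement ATGTATCACCATGAATGTAGTTAACATGAGCTCCGGACCCTG, then reverse).

5'-GTCCCAGGCCTCGAGTACAATTGATGTAAGTACCACTATGTA-3'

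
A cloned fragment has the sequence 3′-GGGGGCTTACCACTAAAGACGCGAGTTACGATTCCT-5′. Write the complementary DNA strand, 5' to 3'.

5'-CCCCCGAATGGTGATTTCTGCGCTCAATGCTAAGGA-3'

The strand is given 3'→5', so its complement runs 5'→3' in the same left-to-right order: pair each base A↔T, G↔C.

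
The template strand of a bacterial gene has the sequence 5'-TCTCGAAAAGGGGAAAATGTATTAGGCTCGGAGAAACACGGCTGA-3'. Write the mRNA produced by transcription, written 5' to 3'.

5'-UCAGCCGUGUUUCUCCGAGCCUAAUACAUUUUCCCCUUUUCGAGA-3'

RNA polymerase reads the template 3'→5' and synthesizes mRNA 5'→3' by base-pairing (A→U, T→A, G↔C). The complement of the template is AGAGCTTTTCCCCTTTTACATAATCCGAGCCTCTTTGTGCCGACT; antiparallel, so 5'→3' the coding strand is TCAGCCGTGTTTCTCCGAGCCTAATACATTTTCCCCTTTTCGAGA. Replace T with U for the mRNA.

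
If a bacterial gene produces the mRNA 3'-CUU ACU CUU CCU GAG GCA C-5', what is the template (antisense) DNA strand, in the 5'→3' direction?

5'-GAATGAGAAGGACTCCGTG-3'

Written 5'→3' the mRNA is CACGGAGUCCUUCUCAUUC, so the coding DNA strand is CACGGAGTCCTTCTCATTC. The template is its reverse complement.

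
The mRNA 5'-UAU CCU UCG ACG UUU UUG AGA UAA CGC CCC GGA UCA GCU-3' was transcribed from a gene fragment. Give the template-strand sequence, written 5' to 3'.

Replace U with T to get the coding DNA strand: TATCCTTCGACGTTTTTGAGATAACGCCCCGGATCAGCT. The template strand is its reverse complement (complement ATAGGAAGCTGCAAAAACTCTATTGCGGGGCCTAGTCGA, then reverse).

5'-AGCTGATCCGGGGCGTTATCTCAAAAACGTCGAAGGATA-3'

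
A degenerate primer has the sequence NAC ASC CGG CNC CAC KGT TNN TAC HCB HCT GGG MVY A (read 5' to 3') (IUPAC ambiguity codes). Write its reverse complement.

5′-TRBKCCCAGDVGDGTANNAACMGTGGNGCCGGSTGTN-3′

Standard pairs A↔T, G↔C; ambiguity codes pair Y↔R, M↔K, S↔S, B↔V, H↔D, N↔N. Complement (NTGTSGGCCGNGGTGMCAANNATGDGVDGACCCKBRT), then reverse for 5'→3'.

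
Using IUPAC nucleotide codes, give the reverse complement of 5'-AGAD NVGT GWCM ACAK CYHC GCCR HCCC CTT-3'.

5'-AAGGGGDYGGCGDRGMTGTKGWCACBNHTCT-3'

Standard pairs A↔T, G↔C; ambiguity codes pair R↔Y, M↔K, W↔W, D↔H, V↔B, N↔N. Complement (TCTHNBCACWGKTGTMGRDGCGGYDGGGGAA), then reverse for 5'→3'.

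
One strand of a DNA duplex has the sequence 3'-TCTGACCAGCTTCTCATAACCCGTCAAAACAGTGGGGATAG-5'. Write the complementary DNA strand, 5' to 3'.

5'-AGACTGGTCGAAGAGTATTGGGCAGTTTTGTCACCCCTATC-3'

The strand is given 3'→5', so its complement runs 5'→3' in the same left-to-right order: pair each base A↔T, G↔C.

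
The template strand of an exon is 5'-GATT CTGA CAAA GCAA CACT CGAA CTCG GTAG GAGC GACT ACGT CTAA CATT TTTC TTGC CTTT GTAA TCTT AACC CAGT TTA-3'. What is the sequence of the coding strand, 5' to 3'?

5'-TAAACTGGGTTAAGATTACAAAGGCAAGAAAAATGTTAGACGTAGTCGCTCCTACCGAGTTCGAGTGTTGCTTTGTCAGAATC-3'

The coding strand is complementary and antiparallel to the template: take the complement (A↔T, G↔C) and reverse.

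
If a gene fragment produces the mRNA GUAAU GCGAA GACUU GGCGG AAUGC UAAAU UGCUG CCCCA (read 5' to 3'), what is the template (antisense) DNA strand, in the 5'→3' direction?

5′-TGGGGCAGCAATTTAGCATTCCGCCAAGTCTTCGCATTAC-3′

Replace U with T to get the coding DNA strand: GTAATGCGAAGACTTGGCGGAATGCTAAATTGCTGCCCCA. The template strand is its reverse complement (complement CATTACGCTTCTGAACCGCCTTACGATTTAACGACGGGGT, then reverse).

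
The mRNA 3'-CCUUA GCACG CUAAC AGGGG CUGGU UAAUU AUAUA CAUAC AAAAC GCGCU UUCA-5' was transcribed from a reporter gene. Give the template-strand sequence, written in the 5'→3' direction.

Written 5'→3' the mRNA is ACUUUCGCGCAAAACAUACAUAUAUUAAUUGGUCGGGGACAAUCGCACGAUUCC, so the coding DNA strand is ACTTTCGCGCAAAACATACATATATTAATTGGTCGGGGACAATCGCACGATTCC. The template is its reverse complement.

5'-GGAATCGTGCGATTGTCCCCGACCAATTAATATATGTATGTTTTGCGCGAAAGT-3'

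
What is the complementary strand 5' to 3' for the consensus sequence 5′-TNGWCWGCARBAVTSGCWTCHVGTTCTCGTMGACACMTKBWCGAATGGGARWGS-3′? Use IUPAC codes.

Standard pairs A↔T, G↔C; ambiguity codes pair R↔Y, M↔K, W↔W, S↔S, B↔V, H↔D, N↔N. Complement (ANCWGWCGTYVTBASCGWAGDBCAAGAGCAKCTGTGKAMVWGCTTACCCTYWCS), then reverse for 5'→3'.

5'-SCWYTCCCATTCGWVMAKGTGTCKACGAGAACBDGAWGCSABTVYTGCWGWCNA-3'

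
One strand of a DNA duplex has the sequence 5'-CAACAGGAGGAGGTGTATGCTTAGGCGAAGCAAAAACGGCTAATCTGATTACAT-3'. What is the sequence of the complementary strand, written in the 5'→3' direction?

5'-ATGTAATCAGATTAGCCGTTTTTGCTTCGCCTAAGCATACACCTCCTCCTGTTG-3'

Pairing A↔T and G↔C gives GTTGTCCTCCTCCACATACGAATCCGCTTCGTTTTTGCCGATTAGACTAATGTA, running 3'→5'. Reverse for the 5'→3' convention.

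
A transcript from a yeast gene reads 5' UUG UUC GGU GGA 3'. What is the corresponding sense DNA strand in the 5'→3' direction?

The coding DNA strand has the same 5'→3' sequence as the mRNA with U replaced by T.

5'-TTGTTCGGTGGA-3'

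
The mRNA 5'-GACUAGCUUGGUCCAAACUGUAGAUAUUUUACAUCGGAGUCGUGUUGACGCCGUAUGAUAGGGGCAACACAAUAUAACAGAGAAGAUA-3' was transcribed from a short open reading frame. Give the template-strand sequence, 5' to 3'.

Replace U with T to get the coding DNA strand: GACTAGCTTGGTCCAAACTGTAGATATTTTACATCGGAGTCGTGTTGACGCCGTATGATAGGGGCAACACAATATAACAGAGAAGATA. The template strand is its reverse complement (complement CTGATCGAACCAGGTTTGACATCTATAAAATGTAGCCTCAGCACAACTGCGGCATACTATCCCCGTTGTGTTATATTGTCTCTTCTAT, then reverse).

5'-TATCTTCTCTGTTATATTGTGTTGCCCCTATCATACGGCGTCAACACGACTCCGATGTAAAATATCTACAGTTTGGACCAAGCTAGTC-3'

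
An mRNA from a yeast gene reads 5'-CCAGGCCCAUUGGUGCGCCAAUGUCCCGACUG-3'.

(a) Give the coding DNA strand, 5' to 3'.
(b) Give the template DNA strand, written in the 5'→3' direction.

(a) 5'-CCAGGCCCATTGGTGCGCCAATGTCCCGACTG-3'
(b) 5'-CAGTCGGGACATTGGCGCACCAATGGGCCTGG-3'

(a) The coding strand matches the mRNA with U→T.
(b) The template strand is the reverse complement of the coding strand.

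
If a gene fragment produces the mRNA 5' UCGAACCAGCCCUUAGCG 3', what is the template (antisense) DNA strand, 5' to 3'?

5'-CGCTAAGGGCTGGTTCGA-3'

Replace U with T to get the coding DNA strand: TCGAACCAGCCCTTAGCG. The template strand is its reverse complement (complement AGCTTGGTCGGGAATCGC, then reverse).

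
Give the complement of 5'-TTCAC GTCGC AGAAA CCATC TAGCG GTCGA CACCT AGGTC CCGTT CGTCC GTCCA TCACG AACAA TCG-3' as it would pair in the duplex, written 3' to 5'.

3′-AAGTGCAGCGTCTTTGGTAGATCGCCAGCTGTGGATCCAGGGCAAGCAGGCAGGTAGTGCTTGTTAGC-5′

Base-pairing A↔T, G↔C gives the complement. The complementary strand is antiparallel, so paired with a 5'→3' strand it runs 3'→5'.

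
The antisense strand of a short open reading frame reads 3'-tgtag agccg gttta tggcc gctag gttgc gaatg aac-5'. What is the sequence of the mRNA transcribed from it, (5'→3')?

5′-ACAUCUCGGCCAAAUACCGGCGAUCCAACGCUUACUUG-3′

Reading the template 3'→5' as shown, RNA polymerase pairs each base (A→U, T→A, G↔C) to build mRNA 5'→3' directly.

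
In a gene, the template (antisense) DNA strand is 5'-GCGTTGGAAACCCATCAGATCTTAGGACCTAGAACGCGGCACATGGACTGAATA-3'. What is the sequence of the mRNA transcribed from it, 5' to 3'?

5'-UAUUCAGUCCAUGUGCCGCGUUCUAGGUCCUAAGAUCUGAUGGGUUUCCAACGC-3'

RNA polymerase reads the template 3'→5' and synthesizes mRNA 5'→3' by base-pairing (A→U, T→A, G↔C). The complement of the template is CGCAACCTTTGGGTAGTCTAGAATCCTGGATCTTGCGCCGTGTACCTGACTTAT; antiparallel, so 5'→3' the coding strand is TATTCAGTCCATGTGCCGCGTTCTAGGTCCTAAGATCTGATGGGTTTCCAACGC. Replace T with U for the mRNA.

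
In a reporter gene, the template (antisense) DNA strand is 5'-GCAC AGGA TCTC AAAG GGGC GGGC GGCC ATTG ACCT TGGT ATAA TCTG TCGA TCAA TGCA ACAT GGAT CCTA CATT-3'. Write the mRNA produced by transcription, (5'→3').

5'-AAUGUAGGAUCCAUGUUGCAUUGAUCGACAGAUUAUACCAAGGUCAAUGGCCGCCCGCCCCUUUGAGAUCCUGUGC-3'

The mRNA has the sequence of the coding strand (reverse complement of the template) with T→U. Reverse complement of GCACAGGATCTCAAAGGGGCGGGCGGCCATTGACCTTGGTATAATCTGTCGATCAATGCAACATGGATCCTACATT is AATGTAGGATCCATGTTGCATTGATCGACAGATTATACCAAGGTCAATGGCCGCCCGCCCCTTTGAGATCCTGTGC; then T→U.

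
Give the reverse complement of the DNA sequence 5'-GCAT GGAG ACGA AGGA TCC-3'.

Reading the sequence 3'→5' and pairing each base (A↔T, G↔C) gives the reverse complement directly.

5'-GGATCCTTCGTCTCCATGC-3'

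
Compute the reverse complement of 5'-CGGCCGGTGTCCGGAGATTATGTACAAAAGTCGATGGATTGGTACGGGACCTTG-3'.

5'-CAAGGTCCCGTACCAATCCATCGACTTTTGTACATAATCTCCGGACACCGGCCG-3'

Reading the sequence 3'→5' and pairing each base (A↔T, G↔C) gives the reverse complement directly.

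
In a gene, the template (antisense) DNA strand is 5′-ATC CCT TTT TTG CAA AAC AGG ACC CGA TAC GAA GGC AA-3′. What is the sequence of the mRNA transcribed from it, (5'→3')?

5'-UUGCCUUCGUAUCGGGUCCUGUUUUGCAAAAAAGGGAU-3'

RNA polymerase reads the template 3'→5' and synthesizes mRNA 5'→3' by base-pairing (A→U, T→A, G↔C). The complement of the template is TAGGGAAAAAACGTTTTGTCCTGGGCTATGCTTCCGTT; antiparallel, so 5'→3' the coding strand is TTGCCTTCGTATCGGGTCCTGTTTTGCAAAAAAGGGAT. Replace T with U for the mRNA.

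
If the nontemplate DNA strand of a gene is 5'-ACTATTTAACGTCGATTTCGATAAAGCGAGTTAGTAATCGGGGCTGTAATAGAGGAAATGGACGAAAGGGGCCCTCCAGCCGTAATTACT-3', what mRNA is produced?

5'-ACUAUUUAACGUCGAUUUCGAUAAAGCGAGUUAGUAAUCGGGGCUGUAAUAGAGGAAAUGGACGAAAGGGGCCCUCCAGCCGUAAUUACU-3'

mRNA has the coding-strand sequence with U in place of T.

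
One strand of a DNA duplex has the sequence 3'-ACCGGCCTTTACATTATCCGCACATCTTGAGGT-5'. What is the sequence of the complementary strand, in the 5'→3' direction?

The strand is given 3'→5', so its complement runs 5'→3' in the same left-to-right order: pair each base A↔T, G↔C.

5′-TGGCCGGAAATGTAATAGGCGTGTAGAACTCCA-3′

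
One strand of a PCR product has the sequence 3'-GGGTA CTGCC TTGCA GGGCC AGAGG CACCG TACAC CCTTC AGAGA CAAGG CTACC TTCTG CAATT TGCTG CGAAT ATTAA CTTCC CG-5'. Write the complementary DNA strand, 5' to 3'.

The strand is given 3'→5', so its complement runs 5'→3' in the same left-to-right order: pair each base A↔T, G↔C.

5'-CCCATGACGGAACGTCCCGGTCTCCGTGGCATGTGGGAAGTCTCTGTTCCGATGGAAGACGTTAAACGACGCTTATAATTGAAGGGC-3'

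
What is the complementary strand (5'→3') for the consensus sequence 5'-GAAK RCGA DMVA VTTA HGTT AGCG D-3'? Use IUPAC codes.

Standard pairs A↔T, G↔C; ambiguity codes pair R↔Y, M↔K, D↔H, V↔B. Complement (CTTMYGCTHKBTBAATDCAATCGCH), then reverse for 5'→3'.

5'-HCGCTAACDTAABTBKHTCGYMTTC-3'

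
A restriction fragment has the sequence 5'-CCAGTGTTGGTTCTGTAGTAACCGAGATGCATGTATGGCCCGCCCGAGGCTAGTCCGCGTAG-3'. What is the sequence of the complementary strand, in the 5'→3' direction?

5'-CTACGCGGACTAGCCTCGGGCGGGCCATACATGCATCTCGGTTACTACAGAACCAACACTGG-3'

Pairing A↔T and G↔C gives GGTCACAACCAAGACATCATTGGCTCTACGTACATACCGGGCGGGCTCCGATCAGGCGCATC, running 3'→5'. Reverse for the 5'→3' convention.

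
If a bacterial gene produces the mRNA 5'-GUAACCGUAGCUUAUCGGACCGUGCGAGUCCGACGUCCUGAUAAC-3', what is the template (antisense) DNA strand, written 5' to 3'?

5′-GTTATCAGGACGTCGGACTCGCACGGTCCGATAAGCTACGGTTAC-3′

Replace U with T to get the coding DNA strand: GTAACCGTAGCTTATCGGACCGTGCGAGTCCGACGTCCTGATAAC. The template strand is its reverse complement (complement CATTGGCATCGAATAGCCTGGCACGCTCAGGCTGCAGGACTATTG, then reverse).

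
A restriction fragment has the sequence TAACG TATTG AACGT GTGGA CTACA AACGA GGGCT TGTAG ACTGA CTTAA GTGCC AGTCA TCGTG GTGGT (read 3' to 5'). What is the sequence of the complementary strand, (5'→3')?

5'-ATTGCATAACTTGCACACCTGATGTTTGCTCCCGAACATCTGACTGAATTCACGGTCAGTAGCACCACCA-3'

The strand is given 3'→5', so its complement runs 5'→3' in the same left-to-right order: pair each base A↔T, G↔C.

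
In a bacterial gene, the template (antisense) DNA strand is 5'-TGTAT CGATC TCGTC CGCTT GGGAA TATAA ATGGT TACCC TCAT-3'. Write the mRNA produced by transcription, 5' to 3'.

RNA polymerase reads the template 3'→5' and synthesizes mRNA 5'→3' by base-pairing (A→U, T→A, G↔C). The complement of the template is ACATAGCTAGAGCAGGCGAACCCTTATATTTACCAATGGGAGTA; antiparallel, so 5'→3' the coding strand is ATGAGGGTAACCATTTATATTCCCAAGCGGACGAGATCGATACA. Replace T with U for the mRNA.

5'-AUGAGGGUAACCAUUUAUAUUCCCAAGCGGACGAGAUCGAUACA-3'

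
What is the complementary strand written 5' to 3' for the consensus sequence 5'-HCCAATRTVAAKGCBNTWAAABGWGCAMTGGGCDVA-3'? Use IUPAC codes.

5'-TBHGCCCAKTGCWCVTTTWANVGCMTTBAYATTGGD-3'

Standard pairs A↔T, G↔C; ambiguity codes pair R↔Y, M↔K, W↔W, B↔V, D↔H, N↔N. Complement (DGGTTAYABTTMCGVNAWTTTVCWCGTKACCCGHBT), then reverse for 5'→3'.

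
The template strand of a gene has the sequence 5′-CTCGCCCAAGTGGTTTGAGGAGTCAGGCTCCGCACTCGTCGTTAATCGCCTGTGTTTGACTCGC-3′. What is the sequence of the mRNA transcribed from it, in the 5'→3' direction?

5′-GCGAGUCAAACACAGGCGAUUAACGACGAGUGCGGAGCCUGACUCCUCAAACCACUUGGGCGAG-3′

RNA polymerase reads the template 3'→5' and synthesizes mRNA 5'→3' by base-pairing (A→U, T→A, G↔C). The complement of the template is GAGCGGGTTCACCAAACTCCTCAGTCCGAGGCGTGAGCAGCAATTAGCGGACACAAACTGAGCG; antiparallel, so 5'→3' the coding strand is GCGAGTCAAACACAGGCGATTAACGACGAGTGCGGAGCCTGACTCCTCAAACCACTTGGGCGAG. Replace T with U for the mRNA.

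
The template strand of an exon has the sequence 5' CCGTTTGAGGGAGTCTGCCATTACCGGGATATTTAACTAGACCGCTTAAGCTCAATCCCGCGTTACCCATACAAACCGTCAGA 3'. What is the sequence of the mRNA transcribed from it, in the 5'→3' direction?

RNA polymerase reads the template 3'→5' and synthesizes mRNA 5'→3' by base-pairing (A→U, T→A, G↔C). The complement of the template is GGCAAACTCCCTCAGACGGTAATGGCCCTATAAATTGATCTGGCGAATTCGAGTTAGGGCGCAATGGGTATGTTTGGCAGTCT; antiparallel, so 5'→3' the coding strand is TCTGACGGTTTGTATGGGTAACGCGGGATTGAGCTTAAGCGGTCTAGTTAAATATCCCGGTAATGGCAGACTCCCTCAAACGG. Replace T with U for the mRNA.

5'-UCUGACGGUUUGUAUGGGUAACGCGGGAUUGAGCUUAAGCGGUCUAGUUAAAUAUCCCGGUAAUGGCAGACUCCCUCAAACGG-3'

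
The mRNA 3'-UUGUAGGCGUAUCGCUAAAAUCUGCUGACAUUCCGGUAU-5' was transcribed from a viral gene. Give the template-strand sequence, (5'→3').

5'-AACATCCGCATAGCGATTTTAGACGACTGTAAGGCCATA-3'

Written 5'→3' the mRNA is UAUGGCCUUACAGUCGUCUAAAAUCGCUAUGCGGAUGUU, so the coding DNA strand is TATGGCCTTACAGTCGTCTAAAATCGCTATGCGGATGTT. The template is its reverse complement.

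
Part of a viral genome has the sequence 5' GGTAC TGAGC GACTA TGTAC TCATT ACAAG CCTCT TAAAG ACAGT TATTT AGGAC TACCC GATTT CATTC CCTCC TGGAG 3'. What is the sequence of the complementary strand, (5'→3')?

5'-CTCCAGGAGGGAATGAAATCGGGTAGTCCTAAATAACTGTCTTTAAGAGGCTTGTAATGAGTACATAGTCGCTCAGTACC-3'

Pairing A↔T and G↔C gives CCATGACTCGCTGATACATGAGTAATGTTCGGAGAATTTCTGTCAATAAATCCTGATGGGCTAAAGTAAGGGAGGACCTC, running 3'→5'. Reverse for the 5'→3' convention.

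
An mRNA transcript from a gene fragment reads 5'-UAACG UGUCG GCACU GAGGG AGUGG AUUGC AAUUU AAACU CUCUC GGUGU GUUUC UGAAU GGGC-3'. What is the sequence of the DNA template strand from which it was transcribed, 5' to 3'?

Replace U with T to get the coding DNA strand: TAACGTGTCGGCACTGAGGGAGTGGATTGCAATTTAAACTCTCTCGGTGTGTTTCTGAATGGGC. The template strand is its reverse complement (complement ATTGCACAGCCGTGACTCCCTCACCTAACGTTAAATTTGAGAGAGCCACACAAAGACTTACCCG, then reverse).

5'-GCCCATTCAGAAACACACCGAGAGAGTTTAAATTGCAATCCACTCCCTCAGTGCCGACACGTTA-3'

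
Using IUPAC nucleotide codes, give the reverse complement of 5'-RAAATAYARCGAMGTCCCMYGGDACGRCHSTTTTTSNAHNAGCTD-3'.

Standard pairs A↔T, G↔C; ambiguity codes pair R↔Y, M↔K, S↔S, D↔H, N↔N. Complement (YTTTATRTYGCTKCAGGGKRCCHTGCYGDSAAAAASNTDNTCGAH), then reverse for 5'→3'.

5'-HAGCTNDTNSAAAAASDGYCGTHCCRKGGGACKTCGYTRTATTTY-3'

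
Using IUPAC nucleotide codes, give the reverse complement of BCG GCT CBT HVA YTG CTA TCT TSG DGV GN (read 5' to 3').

Standard pairs A↔T, G↔C; ambiguity codes pair Y↔R, S↔S, B↔V, D↔H, N↔N. Complement (VGCCGAGVADBTRACGATAGAASCHCBCN), then reverse for 5'→3'.

5'-NCBCHCSAAGATAGCARTBDAVGAGCCGV-3'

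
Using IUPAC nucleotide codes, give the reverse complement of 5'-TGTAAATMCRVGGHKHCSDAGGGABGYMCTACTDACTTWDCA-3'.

Standard pairs A↔T, G↔C; ambiguity codes pair R↔Y, M↔K, W↔W, S↔S, B↔V, D↔H. Complement (ACATTTAKGYBCCDMDGSHTCCCTVCRKGATGAHTGAAWHGT), then reverse for 5'→3'.

5'-TGHWAAGTHAGTAGKRCVTCCCTHSGDMDCCBYGKATTTACA-3'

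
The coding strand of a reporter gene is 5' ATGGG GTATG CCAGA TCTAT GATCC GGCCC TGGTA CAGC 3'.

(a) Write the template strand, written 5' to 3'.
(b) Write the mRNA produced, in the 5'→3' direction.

(a) 5′-GCTGTACCAGGGCCGGATCATAGATCTGGCATACCCCAT-3′
(b) 5'-AUGGGGUAUGCCAGAUCUAUGAUCCGGCCCUGGUACAGC-3'

(a) The template strand is the reverse complement of the coding strand: complement TACCCCATACGGTCTAGATACTAGGCCGGGACCATGTCG, then reverse.
(b) mRNA matches the coding strand with T→U.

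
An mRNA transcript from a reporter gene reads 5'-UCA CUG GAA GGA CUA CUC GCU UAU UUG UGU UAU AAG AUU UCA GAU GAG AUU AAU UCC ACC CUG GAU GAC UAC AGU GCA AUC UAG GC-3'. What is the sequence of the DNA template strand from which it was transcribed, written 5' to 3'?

5'-GCCTAGATTGCACTGTAGTCATCCAGGGTGGAATTAATCTCATCTGAAATCTTATAACACAAATAAGCGAGTAGTCCTTCCAGTGA-3'

Replace U with T to get the coding DNA strand: TCACTGGAAGGACTACTCGCTTATTTGTGTTATAAGATTTCAGATGAGATTAATTCCACCCTGGATGACTACAGTGCAATCTAGGC. The template strand is its reverse complement (complement AGTGACCTTCCTGATGAGCGAATAAACACAATATTCTAAAGTCTACTCTAATTAAGGTGGGACCTACTGATGTCACGTTAGATCCG, then reverse).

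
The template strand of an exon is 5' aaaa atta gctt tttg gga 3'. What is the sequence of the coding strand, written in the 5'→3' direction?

The coding strand is complementary and antiparallel to the template: take the complement (A↔T, G↔C) and reverse.

5′-TCCCAAAAAGCTAATTTTT-3′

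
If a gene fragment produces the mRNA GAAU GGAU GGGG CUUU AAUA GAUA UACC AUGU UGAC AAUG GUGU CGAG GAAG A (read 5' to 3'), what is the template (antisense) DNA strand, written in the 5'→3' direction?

5′-TCTTCCTCGACACCATTGTCAACATGGTATATCTATTAAAGCCCCATCCATTC-3′

Replace U with T to get the coding DNA strand: GAATGGATGGGGCTTTAATAGATATACCATGTTGACAATGGTGTCGAGGAAGA. The template strand is its reverse complement (complement CTTACCTACCCCGAAATTATCTATATGGTACAACTGTTACCACAGCTCCTTCT, then reverse).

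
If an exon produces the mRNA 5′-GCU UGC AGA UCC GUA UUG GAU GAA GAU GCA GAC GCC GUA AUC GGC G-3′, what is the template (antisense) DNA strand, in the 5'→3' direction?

5′-CGCCGATTACGGCGTCTGCATCTTCATCCAATACGGATCTGCAAGC-3′

Replace U with T to get the coding DNA strand: GCTTGCAGATCCGTATTGGATGAAGATGCAGACGCCGTAATCGGCG. The template strand is its reverse complement (complement CGAACGTCTAGGCATAACCTACTTCTACGTCTGCGGCATTAGCCGC, then reverse).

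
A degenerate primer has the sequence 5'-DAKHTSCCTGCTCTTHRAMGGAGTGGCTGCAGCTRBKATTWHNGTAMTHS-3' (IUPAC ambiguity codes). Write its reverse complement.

5'-SDAKTACNDWAATMVYAGCTGCAGCCACTCCKTYDAAGAGCAGGSADMTH-3'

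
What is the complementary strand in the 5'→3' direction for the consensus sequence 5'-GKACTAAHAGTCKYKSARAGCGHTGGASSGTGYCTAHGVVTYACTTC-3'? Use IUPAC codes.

Standard pairs A↔T, G↔C; ambiguity codes pair R↔Y, K↔M, S↔S, H↔D, V↔B. Complement (CMTGATTDTCAGMRMSTYTCGCDACCTSSCACRGATDCBBARTGAAG), then reverse for 5'→3'.

5'-GAAGTRABBCDTAGRCACSSTCCADCGCTYTSMRMGACTDTTAGTMC-3'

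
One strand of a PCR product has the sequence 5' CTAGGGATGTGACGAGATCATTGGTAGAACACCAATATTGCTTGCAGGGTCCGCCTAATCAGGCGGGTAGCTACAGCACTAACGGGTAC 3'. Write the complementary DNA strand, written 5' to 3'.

5'-GTACCCGTTAGTGCTGTAGCTACCCGCCTGATTAGGCGGACCCTGCAAGCAATATTGGTGTTCTACCAATGATCTCGTCACATCCCTAG-3'

The complement of CTAGGGATGTGACGAGATCATTGGTAGAACACCAATATTGCTTGCAGGGTCCGCCTAATCAGGCGGGTAGCTACAGCACTAACGGGTAC is GATCCCTACACTGCTCTAGTAACCATCTTGTGGTTATAACGAACGTCCCAGGCGGATTAGTCCGCCCATCGATGTCGTGATTGCCCATG (A↔T, G↔C). DNA strands are antiparallel, so the complementary strand runs 3'→5'; reversing gives the 5'→3' form.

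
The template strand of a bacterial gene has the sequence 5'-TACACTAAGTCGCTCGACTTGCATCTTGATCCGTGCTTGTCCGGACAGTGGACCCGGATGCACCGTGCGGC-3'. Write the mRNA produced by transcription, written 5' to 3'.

5'-GCCGCACGGUGCAUCCGGGUCCACUGUCCGGACAAGCACGGAUCAAGAUGCAAGUCGAGCGACUUAGUGUA-3'

RNA polymerase reads the template 3'→5' and synthesizes mRNA 5'→3' by base-pairing (A→U, T→A, G↔C). The complement of the template is ATGTGATTCAGCGAGCTGAACGTAGAACTAGGCACGAACAGGCCTGTCACCTGGGCCTACGTGGCACGCCG; antiparallel, so 5'→3' the coding strand is GCCGCACGGTGCATCCGGGTCCACTGTCCGGACAAGCACGGATCAAGATGCAAGTCGAGCGACTTAGTGTA. Replace T with U for the mRNA.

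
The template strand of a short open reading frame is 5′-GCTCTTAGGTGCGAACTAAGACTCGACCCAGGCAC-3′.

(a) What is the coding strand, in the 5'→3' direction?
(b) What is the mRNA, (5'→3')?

(a) 5'-GTGCCTGGGTCGAGTCTTAGTTCGCACCTAAGAGC-3'
(b) 5'-GUGCCUGGGUCGAGUCUUAGUUCGCACCUAAGAGC-3'

(a) The coding strand is the reverse complement of the template: complement CGAGAATCCACGCTTGATTCTGAGCTGGGTCCGTG, then reverse.
(b) mRNA has the coding-strand sequence with T→U.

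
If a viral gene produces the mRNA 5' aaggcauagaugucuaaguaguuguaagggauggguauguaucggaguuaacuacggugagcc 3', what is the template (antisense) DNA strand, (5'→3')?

5'-GGCTCACCGTAGTTAACTCCGATACATACCCATCCCTTACAACTACTTAGACATCTATGCCTT-3'

Replace U with T to get the coding DNA strand: AAGGCATAGATGTCTAAGTAGTTGTAAGGGATGGGTATGTATCGGAGTTAACTACGGTGAGCC. The template strand is its reverse complement (complement TTCCGTATCTACAGATTCATCAACATTCCCTACCCATACATAGCCTCAATTGATGCCACTCGG, then reverse).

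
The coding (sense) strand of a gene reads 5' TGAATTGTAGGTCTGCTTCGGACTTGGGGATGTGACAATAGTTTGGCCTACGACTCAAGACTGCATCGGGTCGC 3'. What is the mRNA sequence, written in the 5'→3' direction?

mRNA has the coding-strand sequence with U in place of T.

5'-UGAAUUGUAGGUCUGCUUCGGACUUGGGGAUGUGACAAUAGUUUGGCCUACGACUCAAGACUGCAUCGGGUCGC-3'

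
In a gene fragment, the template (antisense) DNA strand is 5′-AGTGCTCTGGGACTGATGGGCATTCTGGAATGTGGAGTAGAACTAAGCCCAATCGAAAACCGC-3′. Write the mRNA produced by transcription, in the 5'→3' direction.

The mRNA has the sequence of the coding strand (reverse complement of the template) with T→U. Reverse complement of AGTGCTCTGGGACTGATGGGCATTCTGGAATGTGGAGTAGAACTAAGCCCAATCGAAAACCGC is GCGGTTTTCGATTGGGCTTAGTTCTACTCCACATTCCAGAATGCCCATCAGTCCCAGAGCACT; then T→U.

5'-GCGGUUUUCGAUUGGGCUUAGUUCUACUCCACAUUCCAGAAUGCCCAUCAGUCCCAGAGCACU-3'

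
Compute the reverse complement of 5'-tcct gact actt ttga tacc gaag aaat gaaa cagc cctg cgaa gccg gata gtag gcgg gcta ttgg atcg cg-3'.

5′-CGCGATCCAATAGCCCGCCTACTATCCGGCTTCGCAGGGCTGTTTCATTTCTTCGGTATCAAAAGTAGTCAGGA-3′

Reading the sequence 3'→5' and pairing each base (A↔T, G↔C) gives the reverse complement directly.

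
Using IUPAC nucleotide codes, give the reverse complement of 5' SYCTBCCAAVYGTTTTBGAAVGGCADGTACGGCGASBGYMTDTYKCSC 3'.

5'-GSGMRAHAKRCVSTCGCCGTACHTGCCBTTCVAAAACRBTTGGVAGRS-3'

Standard pairs A↔T, G↔C; ambiguity codes pair Y↔R, M↔K, S↔S, B↔V, D↔H. Complement (SRGAVGGTTBRCAAAAVCTTBCCGTHCATGCCGCTSVCRKAHARMGSG), then reverse for 5'→3'.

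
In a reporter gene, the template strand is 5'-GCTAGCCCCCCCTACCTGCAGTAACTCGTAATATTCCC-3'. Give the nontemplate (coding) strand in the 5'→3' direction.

5'-GGGAATATTACGAGTTACTGCAGGTAGGGGGGGCTAGC-3'

The coding strand is complementary and antiparallel to the template: take the complement (A↔T, G↔C) and reverse.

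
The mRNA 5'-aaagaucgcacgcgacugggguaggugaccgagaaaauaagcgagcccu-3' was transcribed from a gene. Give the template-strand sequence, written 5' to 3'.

5'-AGGGCTCGCTTATTTTCTCGGTCACCTACCCCAGTCGCGTGCGATCTTT-3'

Replace U with T to get the coding DNA strand: AAAGATCGCACGCGACTGGGGTAGGTGACCGAGAAAATAAGCGAGCCCT. The template strand is its reverse complement (complement TTTCTAGCGTGCGCTGACCCCATCCACTGGCTCTTTTATTCGCTCGGGA, then reverse).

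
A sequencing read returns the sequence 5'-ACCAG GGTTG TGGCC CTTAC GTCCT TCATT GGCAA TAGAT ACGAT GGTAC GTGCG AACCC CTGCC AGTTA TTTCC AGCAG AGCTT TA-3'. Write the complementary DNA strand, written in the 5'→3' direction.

Pairing A↔T and G↔C gives TGGTCCCAACACCGGGAATGCAGGAAGTAACCGTTATCTATGCTACCATGCACGCTTGGGGACGGTCAATAAAGGTCGTCTCGAAAT, running 3'→5'. Reverse for the 5'→3' convention.

5'-TAAAGCTCTGCTGGAAATAACTGGCAGGGGTTCGCACGTACCATCGTATCTATTGCCAATGAAGGACGTAAGGGCCACAACCCTGGT-3'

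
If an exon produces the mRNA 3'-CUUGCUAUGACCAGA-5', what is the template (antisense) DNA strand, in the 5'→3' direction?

5′-GAACGATACTGGTCT-3′

Written 5'→3' the mRNA is AGACCAGUAUCGUUC, so the coding DNA strand is AGACCAGTATCGTTC. The template is its reverse complement.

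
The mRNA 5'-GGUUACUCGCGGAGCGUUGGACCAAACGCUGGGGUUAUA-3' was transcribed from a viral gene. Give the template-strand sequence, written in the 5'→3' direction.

5'-TATAACCCCAGCGTTTGGTCCAACGCTCCGCGAGTAACC-3'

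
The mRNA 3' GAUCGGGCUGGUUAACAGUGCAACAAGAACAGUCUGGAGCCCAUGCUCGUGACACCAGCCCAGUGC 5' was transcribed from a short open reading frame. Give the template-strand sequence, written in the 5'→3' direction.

5'-CTAGCCCGACCAATTGTCACGTTGTTCTTGTCAGACCTCGGGTACGAGCACTGTGGTCGGGTCACG-3'

Written 5'→3' the mRNA is CGUGACCCGACCACAGUGCUCGUACCCGAGGUCUGACAAGAACAACGUGACAAUUGGUCGGGCUAG, so the coding DNA strand is CGTGACCCGACCACAGTGCTCGTACCCGAGGTCTGACAAGAACAACGTGACAATTGGTCGGGCTAG. The template is its reverse complement.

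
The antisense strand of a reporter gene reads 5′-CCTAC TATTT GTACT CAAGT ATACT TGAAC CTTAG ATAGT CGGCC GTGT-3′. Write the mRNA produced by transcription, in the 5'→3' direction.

The mRNA has the sequence of the coding strand (reverse complement of the template) with T→U. Reverse complement of CCTACTATTTGTACTCAAGTATACTTGAACCTTAGATAGTCGGCCGTGT is ACACGGCCGACTATCTAAGGTTCAAGTATACTTGAGTACAAATAGTAGG; then T→U.

5'-ACACGGCCGACUAUCUAAGGUUCAAGUAUACUUGAGUACAAAUAGUAGG-3'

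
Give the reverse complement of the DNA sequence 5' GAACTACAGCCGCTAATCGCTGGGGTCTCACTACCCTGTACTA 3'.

5'-TAGTACAGGGTAGTGAGACCCCAGCGATTAGCGGCTGTAGTTC-3'

Reading the sequence 3'→5' and pairing each base (A↔T, G↔C) gives the reverse complement directly.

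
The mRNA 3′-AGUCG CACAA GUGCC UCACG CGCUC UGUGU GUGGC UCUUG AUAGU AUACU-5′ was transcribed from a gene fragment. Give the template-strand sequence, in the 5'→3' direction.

Written 5'→3' the mRNA is UCAUAUGAUAGUUCUCGGUGUGUGUCUCGCGCACUCCGUGAACACGCUGA, so the coding DNA strand is TCATATGATAGTTCTCGGTGTGTGTCTCGCGCACTCCGTGAACACGCTGA. The template is its reverse complement.

5'-TCAGCGTGTTCACGGAGTGCGCGAGACACACACCGAGAACTATCATATGA-3'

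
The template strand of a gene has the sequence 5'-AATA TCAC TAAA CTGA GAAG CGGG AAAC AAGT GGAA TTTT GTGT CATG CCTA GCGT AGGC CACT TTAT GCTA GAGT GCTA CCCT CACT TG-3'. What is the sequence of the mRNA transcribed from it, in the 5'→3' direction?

RNA polymerase reads the template 3'→5' and synthesizes mRNA 5'→3' by base-pairing (A→U, T→A, G↔C). The complement of the template is TTATAGTGATTTGACTCTTCGCCCTTTGTTCACCTTAAAACACAGTACGGATCGCATCCGGTGAAATACGATCTCACGATGGGAGTGAAC; antiparallel, so 5'→3' the coding strand is CAAGTGAGGGTAGCACTCTAGCATAAAGTGGCCTACGCTAGGCATGACACAAAATTCCACTTGTTTCCCGCTTCTCAGTTTAGTGATATT. Replace T with U for the mRNA.

5'-CAAGUGAGGGUAGCACUCUAGCAUAAAGUGGCCUACGCUAGGCAUGACACAAAAUUCCACUUGUUUCCCGCUUCUCAGUUUAGUGAUAUU-3'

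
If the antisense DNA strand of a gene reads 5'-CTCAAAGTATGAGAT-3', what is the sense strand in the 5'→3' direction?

The coding strand is complementary and antiparallel to the template: take the complement (A↔T, G↔C) and reverse.

5′-ATCTCATACTTTGAG-3′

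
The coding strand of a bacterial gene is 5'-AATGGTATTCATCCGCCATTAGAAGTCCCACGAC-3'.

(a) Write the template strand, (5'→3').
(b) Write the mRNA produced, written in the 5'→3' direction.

(a) The template strand is the reverse complement of the coding strand: complement TTACCATAAGTAGGCGGTAATCTTCAGGGTGCTG, then reverse.
(b) mRNA matches the coding strand with T→U.

(a) 5'-GTCGTGGGACTTCTAATGGCGGATGAATACCATT-3'
(b) 5'-AAUGGUAUUCAUCCGCCAUUAGAAGUCCCACGAC-3'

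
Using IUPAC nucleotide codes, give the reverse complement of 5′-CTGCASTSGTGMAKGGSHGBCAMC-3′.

Standard pairs A↔T, G↔C; ambiguity codes pair M↔K, S↔S, B↔V, H↔D. Complement (GACGTSASCACKTMCCSDCVGTKG), then reverse for 5'→3'.

5′-GKTGVCDSCCMTKCACSASTGCAG-3′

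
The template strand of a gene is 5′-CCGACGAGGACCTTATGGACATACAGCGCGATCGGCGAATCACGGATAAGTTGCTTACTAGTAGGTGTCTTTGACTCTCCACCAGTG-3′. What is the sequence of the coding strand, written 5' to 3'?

5'-CACTGGTGGAGAGTCAAAGACACCTACTAGTAAGCAACTTATCCGTGATTCGCCGATCGCGCTGTATGTCCATAAGGTCCTCGTCGG-3'

The coding strand is complementary and antiparallel to the template: take the complement (A↔T, G↔C) and reverse.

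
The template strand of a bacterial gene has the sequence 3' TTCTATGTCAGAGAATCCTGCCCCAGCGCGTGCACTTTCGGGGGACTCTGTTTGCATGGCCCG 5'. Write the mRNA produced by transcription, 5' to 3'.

5'-AAGAUACAGUCUCUUAGGACGGGGUCGCGCACGUGAAAGCCCCCUGAGACAAACGUACCGGGC-3'

Reading the template 3'→5' as shown, RNA polymerase pairs each base (A→U, T→A, G↔C) to build mRNA 5'→3' directly.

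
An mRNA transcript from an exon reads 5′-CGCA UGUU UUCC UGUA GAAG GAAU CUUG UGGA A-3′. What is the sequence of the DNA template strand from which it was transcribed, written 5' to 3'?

5'-TTCCACAAGATTCCTTCTACAGGAAAACATGCG-3'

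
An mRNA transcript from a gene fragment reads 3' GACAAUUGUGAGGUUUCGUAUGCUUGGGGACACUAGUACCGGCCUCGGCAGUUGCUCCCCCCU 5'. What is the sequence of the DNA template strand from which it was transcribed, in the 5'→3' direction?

5′-CTGTTAACACTCCAAAGCATACGAACCCCTGTGATCATGGCCGGAGCCGTCAACGAGGGGGGA-3′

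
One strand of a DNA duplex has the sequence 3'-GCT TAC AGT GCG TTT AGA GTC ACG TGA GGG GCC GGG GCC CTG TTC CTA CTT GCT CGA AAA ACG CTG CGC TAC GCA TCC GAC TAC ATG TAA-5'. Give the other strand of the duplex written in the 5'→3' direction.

5'-CGAATGTCACGCAAATCTCAGTGCACTCCCCGGCCCCGGGACAAGGATGAACGAGCTTTTTGCGACGCGATGCGTAGGCTGATGTACATT-3'

The strand is given 3'→5', so its complement runs 5'→3' in the same left-to-right order: pair each base A↔T, G↔C.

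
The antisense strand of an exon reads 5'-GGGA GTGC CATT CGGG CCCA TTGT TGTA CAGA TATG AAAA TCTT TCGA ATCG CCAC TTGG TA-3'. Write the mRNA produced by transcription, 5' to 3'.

RNA polymerase reads the template 3'→5' and synthesizes mRNA 5'→3' by base-pairing (A→U, T→A, G↔C). The complement of the template is CCCTCACGGTAAGCCCGGGTAACAACATGTCTATACTTTTAGAAAGCTTAGCGGTGAACCAT; antiparallel, so 5'→3' the coding strand is TACCAAGTGGCGATTCGAAAGATTTTCATATCTGTACAACAATGGGCCCGAATGGCACTCCC. Replace T with U for the mRNA.

5'-UACCAAGUGGCGAUUCGAAAGAUUUUCAUAUCUGUACAACAAUGGGCCCGAAUGGCACUCCC-3'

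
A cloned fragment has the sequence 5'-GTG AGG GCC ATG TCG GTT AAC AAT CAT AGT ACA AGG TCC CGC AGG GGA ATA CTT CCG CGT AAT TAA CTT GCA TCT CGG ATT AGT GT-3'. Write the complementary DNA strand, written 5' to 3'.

5′-ACACTAATCCGAGATGCAAGTTAATTACGCGGAAGTATTCCCCTGCGGGACCTTGTACTATGATTGTTAACCGACATGGCCCTCAC-3′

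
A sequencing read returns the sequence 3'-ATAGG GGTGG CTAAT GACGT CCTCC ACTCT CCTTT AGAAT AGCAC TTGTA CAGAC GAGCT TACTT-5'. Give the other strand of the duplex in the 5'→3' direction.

5′-TATCCCCACCGATTACTGCAGGAGGTGAGAGGAAATCTTATCGTGAACATGTCTGCTCGAATGAA-3′

The strand is given 3'→5', so its complement runs 5'→3' in the same left-to-right order: pair each base A↔T, G↔C.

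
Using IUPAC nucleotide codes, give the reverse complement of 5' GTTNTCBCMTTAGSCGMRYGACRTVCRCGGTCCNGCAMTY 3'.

5'-RAKTGCNGGACCGYGBAYGTCRYKCGSCTAAKGVGANAAC-3'

Standard pairs A↔T, G↔C; ambiguity codes pair R↔Y, M↔K, S↔S, B↔V, N↔N. Complement (CAANAGVGKAATCSGCKYRCTGYABGYGCCAGGNCGTKAR), then reverse for 5'→3'.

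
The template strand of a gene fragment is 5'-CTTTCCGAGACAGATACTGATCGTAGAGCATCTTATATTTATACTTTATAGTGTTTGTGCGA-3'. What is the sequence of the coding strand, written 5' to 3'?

The coding strand is complementary and antiparallel to the template: take the complement (A↔T, G↔C) and reverse.

5'-TCGCACAAACACTATAAAGTATAAATATAAGATGCTCTACGATCAGTATCTGTCTCGGAAAG-3'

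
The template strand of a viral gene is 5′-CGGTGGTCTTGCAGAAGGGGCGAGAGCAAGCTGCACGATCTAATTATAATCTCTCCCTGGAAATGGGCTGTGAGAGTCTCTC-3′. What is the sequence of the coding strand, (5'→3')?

5'-GAGAGACTCTCACAGCCCATTTCCAGGGAGAGATTATAATTAGATCGTGCAGCTTGCTCTCGCCCCTTCTGCAAGACCACCG-3'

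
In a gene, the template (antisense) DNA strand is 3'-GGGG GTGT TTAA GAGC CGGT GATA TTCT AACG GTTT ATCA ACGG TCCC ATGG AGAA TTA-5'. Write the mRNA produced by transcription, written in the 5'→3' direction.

Reading the template 3'→5' as shown, RNA polymerase pairs each base (A→U, T→A, G↔C) to build mRNA 5'→3' directly.

5'-CCCCCACAAAUUCUCGGCCACUAUAAGAUUGCCAAAUAGUUGCCAGGGUACCUCUUAAU-3'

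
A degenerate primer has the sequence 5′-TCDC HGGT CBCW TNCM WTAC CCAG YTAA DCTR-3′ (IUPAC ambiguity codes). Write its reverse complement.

5'-YAGHTTARCTGGGTAWKGNAWGVGACCDGHGA-3'

Standard pairs A↔T, G↔C; ambiguity codes pair R↔Y, M↔K, W↔W, B↔V, D↔H, N↔N. Complement (AGHGDCCAGVGWANGKWATGGGTCRATTHGAY), then reverse for 5'→3'.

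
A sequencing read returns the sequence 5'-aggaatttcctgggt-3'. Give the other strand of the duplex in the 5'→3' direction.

Pairing A↔T and G↔C gives TCCTTAAAGGACCCA, running 3'→5'. Reverse for the 5'→3' convention.

5′-ACCCAGGAAATTCCT-3′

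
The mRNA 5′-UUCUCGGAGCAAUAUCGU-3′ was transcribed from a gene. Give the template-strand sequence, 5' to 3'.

5'-ACGATATTGCTCCGAGAA-3'

Replace U with T to get the coding DNA strand: TTCTCGGAGCAATATCGT. The template strand is its reverse complement (complement AAGAGCCTCGTTATAGCA, then reverse).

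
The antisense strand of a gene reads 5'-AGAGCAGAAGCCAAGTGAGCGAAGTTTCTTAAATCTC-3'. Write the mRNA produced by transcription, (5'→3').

5'-GAGAUUUAAGAAACUUCGCUCACUUGGCUUCUGCUCU-3'

The mRNA has the sequence of the coding strand (reverse complement of the template) with T→U. Reverse complement of AGAGCAGAAGCCAAGTGAGCGAAGTTTCTTAAATCTC is GAGATTTAAGAAACTTCGCTCACTTGGCTTCTGCTCT; then T→U.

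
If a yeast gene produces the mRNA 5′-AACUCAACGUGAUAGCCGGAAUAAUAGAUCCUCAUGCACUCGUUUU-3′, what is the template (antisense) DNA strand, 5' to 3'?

5'-AAAACGAGTGCATGAGGATCTATTATTCCGGCTATCACGTTGAGTT-3'

Replace U with T to get the coding DNA strand: AACTCAACGTGATAGCCGGAATAATAGATCCTCATGCACTCGTTTT. The template strand is its reverse complement (complement TTGAGTTGCACTATCGGCCTTATTATCTAGGAGTACGTGAGCAAAA, then reverse).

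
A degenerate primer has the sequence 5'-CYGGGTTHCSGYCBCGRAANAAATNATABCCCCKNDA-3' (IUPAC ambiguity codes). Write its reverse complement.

5'-THNMGGGGVTATNATTTNTTYCGVGRCSGDAACCCRG-3'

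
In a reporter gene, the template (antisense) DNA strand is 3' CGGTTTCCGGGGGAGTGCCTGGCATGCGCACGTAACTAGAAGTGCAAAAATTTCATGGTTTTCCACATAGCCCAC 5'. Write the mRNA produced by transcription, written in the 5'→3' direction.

Reading the template 3'→5' as shown, RNA polymerase pairs each base (A→U, T→A, G↔C) to build mRNA 5'→3' directly.

5'-GCCAAAGGCCCCCUCACGGACCGUACGCGUGCAUUGAUCUUCACGUUUUUAAAGUACCAAAAGGUGUAUCGGGUG-3'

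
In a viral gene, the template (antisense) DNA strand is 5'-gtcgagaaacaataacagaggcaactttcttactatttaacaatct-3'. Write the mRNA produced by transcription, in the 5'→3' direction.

RNA polymerase reads the template 3'→5' and synthesizes mRNA 5'→3' by base-pairing (A→U, T→A, G↔C). The complement of the template is CAGCTCTTTGTTATTGTCTCCGTTGAAAGAATGATAAATTGTTAGA; antiparallel, so 5'→3' the coding strand is AGATTGTTAAATAGTAAGAAAGTTGCCTCTGTTATTGTTTCTCGAC. Replace T with U for the mRNA.

5'-AGAUUGUUAAAUAGUAAGAAAGUUGCCUCUGUUAUUGUUUCUCGAC-3'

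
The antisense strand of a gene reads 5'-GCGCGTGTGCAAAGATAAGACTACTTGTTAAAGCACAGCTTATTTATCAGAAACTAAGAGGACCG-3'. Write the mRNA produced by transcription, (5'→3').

RNA polymerase reads the template 3'→5' and synthesizes mRNA 5'→3' by base-pairing (A→U, T→A, G↔C). The complement of the template is CGCGCACACGTTTCTATTCTGATGAACAATTTCGTGTCGAATAAATAGTCTTTGATTCTCCTGGC; antiparallel, so 5'→3' the coding strand is CGGTCCTCTTAGTTTCTGATAAATAAGCTGTGCTTTAACAAGTAGTCTTATCTTTGCACACGCGC. Replace T with U for the mRNA.

5'-CGGUCCUCUUAGUUUCUGAUAAAUAAGCUGUGCUUUAACAAGUAGUCUUAUCUUUGCACACGCGC-3'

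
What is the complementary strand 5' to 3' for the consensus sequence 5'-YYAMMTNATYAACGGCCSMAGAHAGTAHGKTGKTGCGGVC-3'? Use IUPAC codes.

Standard pairs A↔T, G↔C; ambiguity codes pair Y↔R, M↔K, S↔S, H↔D, V↔B, N↔N. Complement (RRTKKANTARTTGCCGGSKTCTDTCATDCMACMACGCCBG), then reverse for 5'→3'.

5'-GBCCGCAMCAMCDTACTDTCTKSGGCCGTTRATNAKKTRR-3'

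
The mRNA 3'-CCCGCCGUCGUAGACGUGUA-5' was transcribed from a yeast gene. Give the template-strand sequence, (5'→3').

Written 5'→3' the mRNA is AUGUGCAGAUGCUGCCGCCC, so the coding DNA strand is ATGTGCAGATGCTGCCGCCC. The template is its reverse complement.

5'-GGGCGGCAGCATCTGCACAT-3'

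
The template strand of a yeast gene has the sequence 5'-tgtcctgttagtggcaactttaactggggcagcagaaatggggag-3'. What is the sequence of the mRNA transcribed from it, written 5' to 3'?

5'-CUCCCCAUUUCUGCUGCCCCAGUUAAAGUUGCCACUAACAGGACA-3'

The mRNA has the sequence of the coding strand (reverse complement of the template) with T→U. Reverse complement of TGTCCTGTTAGTGGCAACTTTAACTGGGGCAGCAGAAATGGGGAG is CTCCCCATTTCTGCTGCCCCAGTTAAAGTTGCCACTAACAGGACA; then T→U.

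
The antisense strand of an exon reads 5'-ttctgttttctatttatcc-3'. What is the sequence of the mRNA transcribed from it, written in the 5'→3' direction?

5'-GGAUAAAUAGAAAACAGAA-3'

The mRNA has the sequence of the coding strand (reverse complement of the template) with T→U. Reverse complement of TTCTGTTTTCTATTTATCC is GGATAAATAGAAAACAGAA; then T→U.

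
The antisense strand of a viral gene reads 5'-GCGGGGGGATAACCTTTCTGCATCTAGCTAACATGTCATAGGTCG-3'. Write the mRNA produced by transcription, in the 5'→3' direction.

5'-CGACCUAUGACAUGUUAGCUAGAUGCAGAAAGGUUAUCCCCCCGC-3'

The mRNA has the sequence of the coding strand (reverse complement of the template) with T→U. Reverse complement of GCGGGGGGATAACCTTTCTGCATCTAGCTAACATGTCATAGGTCG is CGACCTATGACATGTTAGCTAGATGCAGAAAGGTTATCCCCCCGC; then T→U.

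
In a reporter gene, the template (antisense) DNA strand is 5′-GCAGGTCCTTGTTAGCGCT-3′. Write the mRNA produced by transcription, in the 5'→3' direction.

RNA polymerase reads the template 3'→5' and synthesizes mRNA 5'→3' by base-pairing (A→U, T→A, G↔C). The complement of the template is CGTCCAGGAACAATCGCGA; antiparallel, so 5'→3' the coding strand is AGCGCTAACAAGGACCTGC. Replace T with U for the mRNA.

5'-AGCGCUAACAAGGACCUGC-3'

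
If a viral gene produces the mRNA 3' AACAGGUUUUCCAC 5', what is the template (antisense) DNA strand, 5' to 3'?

Written 5'→3' the mRNA is CACCUUUUGGACAA, so the coding DNA strand is CACCTTTTGGACAA. The template is its reverse complement.

5'-TTGTCCAAAAGGTG-3'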